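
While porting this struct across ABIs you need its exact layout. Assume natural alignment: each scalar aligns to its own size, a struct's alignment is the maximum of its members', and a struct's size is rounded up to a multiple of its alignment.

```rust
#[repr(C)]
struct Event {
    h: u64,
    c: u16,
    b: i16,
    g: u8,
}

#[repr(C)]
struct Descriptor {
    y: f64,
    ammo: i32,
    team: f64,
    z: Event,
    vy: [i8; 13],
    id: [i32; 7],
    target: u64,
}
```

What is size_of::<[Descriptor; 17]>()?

Event: h at 0 (size 8, align 8) → ends 8; c at 8 (size 2, align 2) → ends 10; b at 10 (size 2, align 2) → ends 12; g at 12 (size 1, align 1) → ends 13; tail pad 3 to reach multiple of 8; total 16 bytes, alignment 8
y at 0 (size 8, align 8) → ends 8
ammo at 8 (size 4, align 4) → ends 12
pad 4 to align 8 for team
team at 16 (size 8, align 8) → ends 24
z at 24 (size 16, align 8) → ends 40
vy at 40 (size 13, align 1) → ends 53
pad 3 to align 4 for id
id at 56 (size 28, align 4) → ends 84
pad 4 to align 8 for target
target at 88 (size 8, align 8) → ends 96
total 96 bytes, alignment 8
array of 17: 17 × 96 = 1632

1632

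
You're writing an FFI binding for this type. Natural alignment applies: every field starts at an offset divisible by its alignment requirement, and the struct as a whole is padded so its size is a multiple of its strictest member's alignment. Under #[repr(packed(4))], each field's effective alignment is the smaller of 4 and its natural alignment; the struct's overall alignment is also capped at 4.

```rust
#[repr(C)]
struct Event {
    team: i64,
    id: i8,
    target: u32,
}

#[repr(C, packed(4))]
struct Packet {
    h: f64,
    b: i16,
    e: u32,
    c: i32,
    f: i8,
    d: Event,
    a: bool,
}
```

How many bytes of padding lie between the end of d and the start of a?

0

Event: @0: team [8B, align 8] → 8; @8: id [1B, align 1] → 9; +3 pad (align 4); @12: target [4B, align 4] → 16; size 16, align 8
@0: h [8B, align 4] → 8
@8: b [2B, align 2] → 10
+2 pad (align 4)
@12: e [4B, align 4] → 16
@16: c [4B, align 4] → 20
@20: f [1B, align 1] → 21
+3 pad (align 4)
@24: d [16B, align 4] → 40
@40: a [1B, align 1] → 41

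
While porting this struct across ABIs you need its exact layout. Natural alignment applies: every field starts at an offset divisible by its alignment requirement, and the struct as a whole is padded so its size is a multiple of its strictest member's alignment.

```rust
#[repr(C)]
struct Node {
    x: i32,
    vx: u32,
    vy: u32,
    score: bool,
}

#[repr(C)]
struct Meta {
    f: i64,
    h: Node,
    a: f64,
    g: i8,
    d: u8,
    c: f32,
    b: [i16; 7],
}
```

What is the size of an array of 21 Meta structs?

Node: x at 0 (size 4, align 4) → ends 4; vx at 4 (size 4, align 4) → ends 8; vy at 8 (size 4, align 4) → ends 12; score at 12 (size 1, align 1) → ends 13; tail pad 3 to reach multiple of 4; total 16 bytes, alignment 4
f at 0 (size 8, align 8) → ends 8
h at 8 (size 16, align 4) → ends 24
a at 24 (size 8, align 8) → ends 32
g at 32 (size 1, align 1) → ends 33
d at 33 (size 1, align 1) → ends 34
pad 2 to align 4 for c
c at 36 (size 4, align 4) → ends 40
b at 40 (size 14, align 2) → ends 54
tail pad 2 to reach multiple of 8
total 56 bytes, alignment 8
array of 21: 21 × 56 = 1176

1176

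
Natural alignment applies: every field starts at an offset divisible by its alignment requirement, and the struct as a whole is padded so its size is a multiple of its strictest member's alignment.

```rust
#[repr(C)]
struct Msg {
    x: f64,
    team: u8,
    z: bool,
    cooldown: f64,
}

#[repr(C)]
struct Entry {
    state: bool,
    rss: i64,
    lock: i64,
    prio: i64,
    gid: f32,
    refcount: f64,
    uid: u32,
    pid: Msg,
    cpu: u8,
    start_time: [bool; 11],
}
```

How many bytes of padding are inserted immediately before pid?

Msg: @0: x [8B, align 8] → 8; @8: team [1B, align 1] → 9; @9: z [1B, align 1] → 10; +6 pad (align 8); @16: cooldown [8B, align 8] → 24; size 24, align 8
@0: state [1B, align 1] → 1
+7 pad (align 8)
@8: rss [8B, align 8] → 16
@16: lock [8B, align 8] → 24
@24: prio [8B, align 8] → 32
@32: gid [4B, align 4] → 36
+4 pad (align 8)
@40: refcount [8B, align 8] → 48
@48: uid [4B, align 4] → 52
+4 pad (align 8)
@56: pid [24B, align 8] → 80

4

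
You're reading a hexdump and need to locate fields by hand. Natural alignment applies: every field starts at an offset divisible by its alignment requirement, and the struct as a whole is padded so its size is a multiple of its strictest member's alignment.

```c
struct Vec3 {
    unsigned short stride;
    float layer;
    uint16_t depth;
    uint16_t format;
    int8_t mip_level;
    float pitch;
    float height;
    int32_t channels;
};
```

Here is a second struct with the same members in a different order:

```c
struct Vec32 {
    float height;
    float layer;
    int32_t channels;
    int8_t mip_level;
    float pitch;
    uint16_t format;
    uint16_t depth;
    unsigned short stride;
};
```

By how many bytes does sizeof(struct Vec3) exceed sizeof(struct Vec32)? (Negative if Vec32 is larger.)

0

stride at 0 (size 2, align 2) → ends 2
pad 2 to align 4 for layer
layer at 4 (size 4, align 4) → ends 8
depth at 8 (size 2, align 2) → ends 10
format at 10 (size 2, align 2) → ends 12
mip_level at 12 (size 1, align 1) → ends 13
pad 3 to align 4 for pitch
pitch at 16 (size 4, align 4) → ends 20
height at 20 (size 4, align 4) → ends 24
channels at 24 (size 4, align 4) → ends 28
total 28 bytes, alignment 4
— Vec32 —
height at 0 (size 4, align 4) → ends 4
layer at 4 (size 4, align 4) → ends 8
channels at 8 (size 4, align 4) → ends 12
mip_level at 12 (size 1, align 1) → ends 13
pad 3 to align 4 for pitch
pitch at 16 (size 4, align 4) → ends 20
format at 20 (size 2, align 2) → ends 22
depth at 22 (size 2, align 2) → ends 24
stride at 24 (size 2, align 2) → ends 26
tail pad 2 to reach multiple of 4
total 28 bytes, alignment 4
28 − 28 = 0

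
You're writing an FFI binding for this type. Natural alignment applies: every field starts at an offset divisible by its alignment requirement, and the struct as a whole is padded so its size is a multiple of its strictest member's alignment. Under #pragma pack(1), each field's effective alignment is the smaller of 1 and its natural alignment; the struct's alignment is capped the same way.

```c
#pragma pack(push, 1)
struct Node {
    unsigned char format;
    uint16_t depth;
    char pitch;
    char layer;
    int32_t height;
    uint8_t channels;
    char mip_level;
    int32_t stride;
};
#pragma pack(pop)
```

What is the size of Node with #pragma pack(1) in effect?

15

@0: format [1B, align 1] → 1
@1: depth [2B, align 1] → 3
@3: pitch [1B, align 1] → 4
@4: layer [1B, align 1] → 5
@5: height [4B, align 1] → 9
@9: channels [1B, align 1] → 10
@10: mip_level [1B, align 1] → 11
@11: stride [4B, align 1] → 15
size 15, align 1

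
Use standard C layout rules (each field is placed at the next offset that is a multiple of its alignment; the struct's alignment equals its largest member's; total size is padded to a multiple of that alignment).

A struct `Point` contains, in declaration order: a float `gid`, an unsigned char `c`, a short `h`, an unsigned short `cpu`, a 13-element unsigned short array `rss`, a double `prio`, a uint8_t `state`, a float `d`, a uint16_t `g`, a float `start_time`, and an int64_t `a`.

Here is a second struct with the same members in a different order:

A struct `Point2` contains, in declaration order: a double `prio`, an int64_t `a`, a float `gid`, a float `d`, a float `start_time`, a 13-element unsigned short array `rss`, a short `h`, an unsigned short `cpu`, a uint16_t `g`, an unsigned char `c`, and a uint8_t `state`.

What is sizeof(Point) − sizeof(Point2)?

8

gid at 0 (size 4, align 4) → ends 4
c at 4 (size 1, align 1) → ends 5
pad 1 to align 2 for h
h at 6 (size 2, align 2) → ends 8
cpu at 8 (size 2, align 2) → ends 10
rss at 10 (size 26, align 2) → ends 36
pad 4 to align 8 for prio
prio at 40 (size 8, align 8) → ends 48
state at 48 (size 1, align 1) → ends 49
pad 3 to align 4 for d
d at 52 (size 4, align 4) → ends 56
g at 56 (size 2, align 2) → ends 58
pad 2 to align 4 for start_time
start_time at 60 (size 4, align 4) → ends 64
a at 64 (size 8, align 8) → ends 72
total 72 bytes, alignment 8
— Point2 —
prio at 0 (size 8, align 8) → ends 8
a at 8 (size 8, align 8) → ends 16
gid at 16 (size 4, align 4) → ends 20
d at 20 (size 4, align 4) → ends 24
start_time at 24 (size 4, align 4) → ends 28
rss at 28 (size 26, align 2) → ends 54
h at 54 (size 2, align 2) → ends 56
cpu at 56 (size 2, align 2) → ends 58
g at 58 (size 2, align 2) → ends 60
c at 60 (size 1, align 1) → ends 61
state at 61 (size 1, align 1) → ends 62
tail pad 2 to reach multiple of 8
total 64 bytes, alignment 8
72 − 64 = 8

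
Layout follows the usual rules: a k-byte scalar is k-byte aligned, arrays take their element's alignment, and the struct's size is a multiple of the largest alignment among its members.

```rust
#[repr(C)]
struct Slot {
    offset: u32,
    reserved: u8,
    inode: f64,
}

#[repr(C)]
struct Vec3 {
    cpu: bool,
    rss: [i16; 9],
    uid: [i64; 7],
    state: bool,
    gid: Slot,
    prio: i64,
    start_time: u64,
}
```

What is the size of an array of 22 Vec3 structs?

Slot: 0..4  offset  (4B, 4-aligned); 4..5  reserved  (1B, 1-aligned); 5..8  -- padding (3B); 8..16  inode  (8B, 8-aligned); sizeof = 16, alignof = 8
0..1  cpu  (1B, 1-aligned)
1..2  -- padding (1B)
2..20  rss  (18B, 2-aligned)
20..24  -- padding (4B)
24..80  uid  (56B, 8-aligned)
80..81  state  (1B, 1-aligned)
81..88  -- padding (7B)
88..104  gid  (16B, 8-aligned)
104..112  prio  (8B, 8-aligned)
112..120  start_time  (8B, 8-aligned)
sizeof = 120, alignof = 8
array of 22: 22 × 120 = 2640

2640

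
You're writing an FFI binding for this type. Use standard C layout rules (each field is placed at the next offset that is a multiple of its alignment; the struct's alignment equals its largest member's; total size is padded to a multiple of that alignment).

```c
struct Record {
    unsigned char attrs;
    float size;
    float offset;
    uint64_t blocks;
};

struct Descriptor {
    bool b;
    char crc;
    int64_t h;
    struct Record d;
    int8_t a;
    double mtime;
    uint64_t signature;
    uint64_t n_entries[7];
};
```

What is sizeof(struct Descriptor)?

Record: @0: attrs [1B, align 1] → 1; +3 pad (align 4); @4: size [4B, align 4] → 8; @8: offset [4B, align 4] → 12; +4 pad (align 8); @16: blocks [8B, align 8] → 24; size 24, align 8
@0: b [1B, align 1] → 1
@1: crc [1B, align 1] → 2
+6 pad (align 8)
@8: h [8B, align 8] → 16
@16: d [24B, align 8] → 40
@40: a [1B, align 1] → 41
+7 pad (align 8)
@48: mtime [8B, align 8] → 56
@56: signature [8B, align 8] → 64
@64: n_entries [56B, align 8] → 120
size 120, align 8

120 bytes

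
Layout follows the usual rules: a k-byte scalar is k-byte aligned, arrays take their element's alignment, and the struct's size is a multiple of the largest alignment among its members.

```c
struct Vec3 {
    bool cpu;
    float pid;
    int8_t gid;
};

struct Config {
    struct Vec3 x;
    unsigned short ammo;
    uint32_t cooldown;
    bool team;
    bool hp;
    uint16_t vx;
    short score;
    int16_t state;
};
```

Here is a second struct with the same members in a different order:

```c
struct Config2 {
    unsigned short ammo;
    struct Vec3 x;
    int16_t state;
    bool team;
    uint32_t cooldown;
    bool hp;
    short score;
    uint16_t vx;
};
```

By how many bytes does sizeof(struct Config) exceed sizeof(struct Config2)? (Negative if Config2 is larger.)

-4

Vec3: 0..1  cpu  (1B, 1-aligned); 1..4  -- padding (3B); 4..8  pid  (4B, 4-aligned); 8..9  gid  (1B, 1-aligned); 9..12  -- tail padding (3B); sizeof = 12, alignof = 4
0..12  x  (12B, 4-aligned)
12..14  ammo  (2B, 2-aligned)
14..16  -- padding (2B)
16..20  cooldown  (4B, 4-aligned)
20..21  team  (1B, 1-aligned)
21..22  hp  (1B, 1-aligned)
22..24  vx  (2B, 2-aligned)
24..26  score  (2B, 2-aligned)
26..28  state  (2B, 2-aligned)
sizeof = 28, alignof = 4
— Config2 —
0..2  ammo  (2B, 2-aligned)
2..4  -- padding (2B)
4..16  x  (12B, 4-aligned)
16..18  state  (2B, 2-aligned)
18..19  team  (1B, 1-aligned)
19..20  -- padding (1B)
20..24  cooldown  (4B, 4-aligned)
24..25  hp  (1B, 1-aligned)
25..26  -- padding (1B)
26..28  score  (2B, 2-aligned)
28..30  vx  (2B, 2-aligned)
30..32  -- tail padding (2B)
sizeof = 32, alignof = 4
28 − 32 = -4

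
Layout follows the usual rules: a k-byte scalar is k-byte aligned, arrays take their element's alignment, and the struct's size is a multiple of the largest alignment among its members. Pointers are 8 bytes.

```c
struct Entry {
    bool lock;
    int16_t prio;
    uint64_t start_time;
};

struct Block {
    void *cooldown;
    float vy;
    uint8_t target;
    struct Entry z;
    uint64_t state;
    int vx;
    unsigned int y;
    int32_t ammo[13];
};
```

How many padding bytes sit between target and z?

3

Entry: 0..1  lock  (1B, 1-aligned); 1..2  -- padding (1B); 2..4  prio  (2B, 2-aligned); 4..8  -- padding (4B); 8..16  start_time  (8B, 8-aligned); sizeof = 16, alignof = 8
0..8  cooldown  (8B, 8-aligned)
8..12  vy  (4B, 4-aligned)
12..13  target  (1B, 1-aligned)
13..16  -- padding (3B)
16..32  z  (16B, 8-aligned)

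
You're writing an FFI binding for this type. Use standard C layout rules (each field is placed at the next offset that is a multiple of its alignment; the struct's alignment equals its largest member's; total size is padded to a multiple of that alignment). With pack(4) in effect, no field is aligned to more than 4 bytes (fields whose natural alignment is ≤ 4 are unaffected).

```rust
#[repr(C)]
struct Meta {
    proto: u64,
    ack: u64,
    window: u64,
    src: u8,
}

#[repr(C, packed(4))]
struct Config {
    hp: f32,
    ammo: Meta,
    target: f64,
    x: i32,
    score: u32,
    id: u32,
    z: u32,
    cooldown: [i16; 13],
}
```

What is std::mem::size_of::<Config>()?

88 bytes

Meta: 0..8  proto  (8B, 8-aligned); 8..16  ack  (8B, 8-aligned); 16..24  window  (8B, 8-aligned); 24..25  src  (1B, 1-aligned); 25..32  -- tail padding (7B); sizeof = 32, alignof = 8
0..4  hp  (4B, 4-aligned)
4..36  ammo  (32B, 4-aligned)
36..44  target  (8B, 4-aligned)
44..48  x  (4B, 4-aligned)
48..52  score  (4B, 4-aligned)
52..56  id  (4B, 4-aligned)
56..60  z  (4B, 4-aligned)
60..86  cooldown  (26B, 2-aligned)
86..88  -- tail padding (2B)
sizeof = 88, alignof = 4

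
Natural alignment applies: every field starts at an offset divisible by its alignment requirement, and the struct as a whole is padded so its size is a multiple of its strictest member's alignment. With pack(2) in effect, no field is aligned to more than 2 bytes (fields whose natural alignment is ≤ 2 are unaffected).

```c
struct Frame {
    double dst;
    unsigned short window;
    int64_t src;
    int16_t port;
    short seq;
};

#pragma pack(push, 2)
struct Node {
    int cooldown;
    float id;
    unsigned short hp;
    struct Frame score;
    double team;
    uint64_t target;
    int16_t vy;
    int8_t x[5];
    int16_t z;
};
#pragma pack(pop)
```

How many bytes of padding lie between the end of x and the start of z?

1

Frame: 0..8  dst  (8B, 8-aligned); 8..10  window  (2B, 2-aligned); 10..16  -- padding (6B); 16..24  src  (8B, 8-aligned); 24..26  port  (2B, 2-aligned); 26..28  seq  (2B, 2-aligned); 28..32  -- tail padding (4B); sizeof = 32, alignof = 8
0..4  cooldown  (4B, 2-aligned)
4..8  id  (4B, 2-aligned)
8..10  hp  (2B, 2-aligned)
10..42  score  (32B, 2-aligned)
42..50  team  (8B, 2-aligned)
50..58  target  (8B, 2-aligned)
58..60  vy  (2B, 2-aligned)
60..65  x  (5B, 1-aligned)
65..66  -- padding (1B)
66..68  z  (2B, 2-aligned)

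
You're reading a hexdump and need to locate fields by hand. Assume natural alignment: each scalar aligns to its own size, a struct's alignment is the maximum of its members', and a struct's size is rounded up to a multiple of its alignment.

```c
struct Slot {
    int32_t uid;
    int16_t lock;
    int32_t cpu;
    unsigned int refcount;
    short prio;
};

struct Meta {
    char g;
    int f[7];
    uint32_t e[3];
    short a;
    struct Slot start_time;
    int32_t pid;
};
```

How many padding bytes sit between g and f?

3

Slot: 0..4  uid  (4B, 4-aligned); 4..6  lock  (2B, 2-aligned); 6..8  -- padding (2B); 8..12  cpu  (4B, 4-aligned); 12..16  refcount  (4B, 4-aligned); 16..18  prio  (2B, 2-aligned); 18..20  -- tail padding (2B); sizeof = 20, alignof = 4
0..1  g  (1B, 1-aligned)
1..4  -- padding (3B)
4..32  f  (28B, 4-aligned)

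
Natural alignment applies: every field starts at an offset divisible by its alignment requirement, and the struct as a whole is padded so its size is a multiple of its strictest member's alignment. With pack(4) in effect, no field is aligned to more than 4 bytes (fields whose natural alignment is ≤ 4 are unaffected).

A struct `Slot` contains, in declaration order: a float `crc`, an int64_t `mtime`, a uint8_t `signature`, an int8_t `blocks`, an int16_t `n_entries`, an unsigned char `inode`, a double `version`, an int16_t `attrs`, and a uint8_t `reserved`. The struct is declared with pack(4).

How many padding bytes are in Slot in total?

4

crc at 0 (size 4, align 4) → ends 4
mtime at 4 (size 8, align 4) → ends 12
signature at 12 (size 1, align 1) → ends 13
blocks at 13 (size 1, align 1) → ends 14
n_entries at 14 (size 2, align 2) → ends 16
inode at 16 (size 1, align 1) → ends 17
pad 3 to align 4 for version
version at 20 (size 8, align 4) → ends 28
attrs at 28 (size 2, align 2) → ends 30
reserved at 30 (size 1, align 1) → ends 31
tail pad 1 to reach multiple of 4
total 32 bytes, alignment 4
data bytes 28, size 32 → padding 4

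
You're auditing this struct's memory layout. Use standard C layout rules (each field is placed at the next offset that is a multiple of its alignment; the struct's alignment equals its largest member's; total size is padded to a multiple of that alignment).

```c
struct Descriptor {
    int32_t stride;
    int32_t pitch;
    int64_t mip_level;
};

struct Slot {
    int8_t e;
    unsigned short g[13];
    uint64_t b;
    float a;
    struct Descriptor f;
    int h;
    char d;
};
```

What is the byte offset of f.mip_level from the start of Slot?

Descriptor: @0: stride [4B, align 4] → 4; @4: pitch [4B, align 4] → 8; @8: mip_level [8B, align 8] → 16; size 16, align 8
@0: e [1B, align 1] → 1
+1 pad (align 2)
@2: g [26B, align 2] → 28
+4 pad (align 8)
@32: b [8B, align 8] → 40
@40: a [4B, align 4] → 44
+4 pad (align 8)
@48: f [16B, align 8] → 64
within Descriptor: mip_level at 8
48 + 8 = 56

56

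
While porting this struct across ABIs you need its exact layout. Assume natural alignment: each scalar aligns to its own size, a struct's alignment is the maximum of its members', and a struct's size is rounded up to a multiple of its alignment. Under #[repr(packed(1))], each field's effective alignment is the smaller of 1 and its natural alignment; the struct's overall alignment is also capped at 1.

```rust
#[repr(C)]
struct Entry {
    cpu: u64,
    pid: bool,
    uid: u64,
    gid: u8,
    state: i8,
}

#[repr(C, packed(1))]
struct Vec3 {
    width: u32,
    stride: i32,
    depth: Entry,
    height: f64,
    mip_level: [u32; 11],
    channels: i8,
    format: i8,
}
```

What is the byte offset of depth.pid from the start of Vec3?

16

Entry: cpu at 0 (size 8, align 8) → ends 8; pid at 8 (size 1, align 1) → ends 9; pad 7 to align 8 for uid; uid at 16 (size 8, align 8) → ends 24; gid at 24 (size 1, align 1) → ends 25; state at 25 (size 1, align 1) → ends 26; tail pad 6 to reach multiple of 8; total 32 bytes, alignment 8
width at 0 (size 4, align 1) → ends 4
stride at 4 (size 4, align 1) → ends 8
depth at 8 (size 32, align 1) → ends 40
within Entry: pid at 8
8 + 8 = 16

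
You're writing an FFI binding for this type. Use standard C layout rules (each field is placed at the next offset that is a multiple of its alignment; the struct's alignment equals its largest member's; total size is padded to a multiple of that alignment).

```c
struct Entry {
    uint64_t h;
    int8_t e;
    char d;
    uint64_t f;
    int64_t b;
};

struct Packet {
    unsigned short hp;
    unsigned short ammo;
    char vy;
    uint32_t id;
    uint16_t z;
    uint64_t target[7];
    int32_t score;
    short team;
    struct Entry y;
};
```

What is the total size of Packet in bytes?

Entry: @0: h [8B, align 8] → 8; @8: e [1B, align 1] → 9; @9: d [1B, align 1] → 10; +6 pad (align 8); @16: f [8B, align 8] → 24; @24: b [8B, align 8] → 32; size 32, align 8
@0: hp [2B, align 2] → 2
@2: ammo [2B, align 2] → 4
@4: vy [1B, align 1] → 5
+3 pad (align 4)
@8: id [4B, align 4] → 12
@12: z [2B, align 2] → 14
+2 pad (align 8)
@16: target [56B, align 8] → 72
@72: score [4B, align 4] → 76
@76: team [2B, align 2] → 78
+2 pad (align 8)
@80: y [32B, align 8] → 112
size 112, align 8

112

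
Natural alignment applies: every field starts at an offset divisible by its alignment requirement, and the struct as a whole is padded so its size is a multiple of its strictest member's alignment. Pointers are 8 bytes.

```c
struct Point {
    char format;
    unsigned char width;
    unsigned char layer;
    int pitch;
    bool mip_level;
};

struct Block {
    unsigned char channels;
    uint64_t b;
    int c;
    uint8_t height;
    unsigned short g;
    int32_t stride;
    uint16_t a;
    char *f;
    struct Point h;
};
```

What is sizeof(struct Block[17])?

952

Point: @0: format [1B, align 1] → 1; @1: width [1B, align 1] → 2; @2: layer [1B, align 1] → 3; +1 pad (align 4); @4: pitch [4B, align 4] → 8; @8: mip_level [1B, align 1] → 9; +3 tail pad (align 4); size 12, align 4
@0: channels [1B, align 1] → 1
+7 pad (align 8)
@8: b [8B, align 8] → 16
@16: c [4B, align 4] → 20
@20: height [1B, align 1] → 21
+1 pad (align 2)
@22: g [2B, align 2] → 24
@24: stride [4B, align 4] → 28
@28: a [2B, align 2] → 30
+2 pad (align 8)
@32: f [8B, align 8] → 40
@40: h [12B, align 4] → 52
+4 tail pad (align 8)
size 56, align 8
array of 17: 17 × 56 = 952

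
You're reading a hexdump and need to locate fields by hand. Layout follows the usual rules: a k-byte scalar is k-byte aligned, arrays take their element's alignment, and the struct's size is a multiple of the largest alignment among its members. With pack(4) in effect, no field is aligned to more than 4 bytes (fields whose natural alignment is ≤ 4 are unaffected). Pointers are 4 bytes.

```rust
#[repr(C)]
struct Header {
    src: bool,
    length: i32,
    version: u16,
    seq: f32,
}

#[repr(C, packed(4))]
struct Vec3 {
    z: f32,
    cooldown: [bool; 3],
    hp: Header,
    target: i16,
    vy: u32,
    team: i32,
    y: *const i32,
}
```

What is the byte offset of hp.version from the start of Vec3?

Header: src at 0 (size 1, align 1) → ends 1; pad 3 to align 4 for length; length at 4 (size 4, align 4) → ends 8; version at 8 (size 2, align 2) → ends 10; pad 2 to align 4 for seq; seq at 12 (size 4, align 4) → ends 16; total 16 bytes, alignment 4
z at 0 (size 4, align 4) → ends 4
cooldown at 4 (size 3, align 1) → ends 7
pad 1 to align 4 for hp
hp at 8 (size 16, align 4) → ends 24
within Header: version at 8
8 + 8 = 16

16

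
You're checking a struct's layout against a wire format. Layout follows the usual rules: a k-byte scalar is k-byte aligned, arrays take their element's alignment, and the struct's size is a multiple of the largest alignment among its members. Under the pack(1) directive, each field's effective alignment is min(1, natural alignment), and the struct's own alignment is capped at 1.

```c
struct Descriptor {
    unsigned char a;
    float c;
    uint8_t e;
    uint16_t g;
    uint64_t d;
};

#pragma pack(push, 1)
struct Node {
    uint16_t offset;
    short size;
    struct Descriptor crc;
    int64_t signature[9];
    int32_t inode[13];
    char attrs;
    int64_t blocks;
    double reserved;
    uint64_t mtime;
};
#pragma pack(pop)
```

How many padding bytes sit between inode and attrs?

Descriptor: 0..1  a  (1B, 1-aligned); 1..4  -- padding (3B); 4..8  c  (4B, 4-aligned); 8..9  e  (1B, 1-aligned); 9..10  -- padding (1B); 10..12  g  (2B, 2-aligned); 12..16  -- padding (4B); 16..24  d  (8B, 8-aligned); sizeof = 24, alignof = 8
0..2  offset  (2B, 1-aligned)
2..4  size  (2B, 1-aligned)
4..28  crc  (24B, 1-aligned)
28..100  signature  (72B, 1-aligned)
100..152  inode  (52B, 1-aligned)
152..153  attrs  (1B, 1-aligned)

0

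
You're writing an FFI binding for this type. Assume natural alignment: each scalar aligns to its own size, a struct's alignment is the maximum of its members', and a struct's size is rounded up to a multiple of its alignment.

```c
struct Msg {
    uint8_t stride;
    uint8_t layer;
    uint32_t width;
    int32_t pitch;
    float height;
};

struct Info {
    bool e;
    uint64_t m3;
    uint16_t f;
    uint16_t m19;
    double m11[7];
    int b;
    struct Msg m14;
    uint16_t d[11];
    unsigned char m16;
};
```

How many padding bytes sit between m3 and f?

Msg: @0: stride [1B, align 1] → 1; @1: layer [1B, align 1] → 2; +2 pad (align 4); @4: width [4B, align 4] → 8; @8: pitch [4B, align 4] → 12; @12: height [4B, align 4] → 16; size 16, align 4
@0: e [1B, align 1] → 1
+7 pad (align 8)
@8: m3 [8B, align 8] → 16
@16: f [2B, align 2] → 18

0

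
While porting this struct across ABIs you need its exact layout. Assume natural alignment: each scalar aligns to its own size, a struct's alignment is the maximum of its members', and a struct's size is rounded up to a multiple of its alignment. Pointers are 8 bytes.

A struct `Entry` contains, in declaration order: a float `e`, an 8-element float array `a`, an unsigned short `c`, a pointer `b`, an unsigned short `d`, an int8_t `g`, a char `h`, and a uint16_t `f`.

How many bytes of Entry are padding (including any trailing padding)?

@0: e [4B, align 4] → 4
@4: a [32B, align 4] → 36
@36: c [2B, align 2] → 38
+2 pad (align 8)
@40: b [8B, align 8] → 48
@48: d [2B, align 2] → 50
@50: g [1B, align 1] → 51
@51: h [1B, align 1] → 52
@52: f [2B, align 2] → 54
+2 tail pad (align 8)
size 56, align 8
data bytes 52, size 56 → padding 4

4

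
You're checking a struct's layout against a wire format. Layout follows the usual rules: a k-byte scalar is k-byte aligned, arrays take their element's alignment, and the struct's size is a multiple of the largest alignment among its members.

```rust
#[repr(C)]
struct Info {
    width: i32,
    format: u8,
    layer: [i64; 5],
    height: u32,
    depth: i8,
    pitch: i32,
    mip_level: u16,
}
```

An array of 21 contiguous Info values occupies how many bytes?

width at 0 (size 4, align 4) → ends 4
format at 4 (size 1, align 1) → ends 5
pad 3 to align 8 for layer
layer at 8 (size 40, align 8) → ends 48
height at 48 (size 4, align 4) → ends 52
depth at 52 (size 1, align 1) → ends 53
pad 3 to align 4 for pitch
pitch at 56 (size 4, align 4) → ends 60
mip_level at 60 (size 2, align 2) → ends 62
tail pad 2 to reach multiple of 8
total 64 bytes, alignment 8
array of 21: 21 × 64 = 1344

1344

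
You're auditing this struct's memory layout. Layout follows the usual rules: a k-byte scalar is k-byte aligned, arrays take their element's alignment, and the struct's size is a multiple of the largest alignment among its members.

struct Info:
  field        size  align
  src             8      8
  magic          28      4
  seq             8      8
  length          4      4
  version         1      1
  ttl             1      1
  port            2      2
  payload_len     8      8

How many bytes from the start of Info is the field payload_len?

0..8  src  (8B, 8-aligned)
8..36  magic  (28B, 4-aligned)
36..40  -- padding (4B)
40..48  seq  (8B, 8-aligned)
48..52  length  (4B, 4-aligned)
52..53  version  (1B, 1-aligned)
53..54  ttl  (1B, 1-aligned)
54..56  port  (2B, 2-aligned)
56..64  payload_len  (8B, 8-aligned)

56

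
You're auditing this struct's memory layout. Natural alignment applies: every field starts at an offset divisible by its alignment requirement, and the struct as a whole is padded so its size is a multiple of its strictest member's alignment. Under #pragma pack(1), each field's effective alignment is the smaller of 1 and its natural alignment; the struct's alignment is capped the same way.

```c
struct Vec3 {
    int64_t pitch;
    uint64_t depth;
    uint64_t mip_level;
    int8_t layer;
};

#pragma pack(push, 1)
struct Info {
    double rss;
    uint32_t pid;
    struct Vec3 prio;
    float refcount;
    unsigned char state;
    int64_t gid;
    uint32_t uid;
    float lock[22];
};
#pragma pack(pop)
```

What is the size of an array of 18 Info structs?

2682

Vec3: @0: pitch [8B, align 8] → 8; @8: depth [8B, align 8] → 16; @16: mip_level [8B, align 8] → 24; @24: layer [1B, align 1] → 25; +7 tail pad (align 8); size 32, align 8
@0: rss [8B, align 1] → 8
@8: pid [4B, align 1] → 12
@12: prio [32B, align 1] → 44
@44: refcount [4B, align 1] → 48
@48: state [1B, align 1] → 49
@49: gid [8B, align 1] → 57
@57: uid [4B, align 1] → 61
@61: lock [88B, align 1] → 149
size 149, align 1
array of 18: 18 × 149 = 2682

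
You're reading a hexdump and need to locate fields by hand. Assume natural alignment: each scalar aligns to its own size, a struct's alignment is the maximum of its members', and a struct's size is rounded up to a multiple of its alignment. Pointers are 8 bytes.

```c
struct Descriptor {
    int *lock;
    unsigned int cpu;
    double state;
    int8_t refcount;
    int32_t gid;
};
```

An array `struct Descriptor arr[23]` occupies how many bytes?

736

0..8  lock  (8B, 8-aligned)
8..12  cpu  (4B, 4-aligned)
12..16  -- padding (4B)
16..24  state  (8B, 8-aligned)
24..25  refcount  (1B, 1-aligned)
25..28  -- padding (3B)
28..32  gid  (4B, 4-aligned)
sizeof = 32, alignof = 8
array of 23: 23 × 32 = 736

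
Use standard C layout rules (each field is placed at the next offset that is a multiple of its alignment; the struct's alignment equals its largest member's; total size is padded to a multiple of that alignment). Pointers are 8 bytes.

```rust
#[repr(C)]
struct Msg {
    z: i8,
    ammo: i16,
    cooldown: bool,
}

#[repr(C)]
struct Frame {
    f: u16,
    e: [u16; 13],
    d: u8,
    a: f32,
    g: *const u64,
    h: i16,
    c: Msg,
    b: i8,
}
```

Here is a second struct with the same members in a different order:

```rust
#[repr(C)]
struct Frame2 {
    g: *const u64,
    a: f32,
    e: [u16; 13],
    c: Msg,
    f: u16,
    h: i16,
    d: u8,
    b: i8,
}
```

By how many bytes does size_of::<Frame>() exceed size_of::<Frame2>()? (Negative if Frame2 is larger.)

Msg: 0..1  z  (1B, 1-aligned); 1..2  -- padding (1B); 2..4  ammo  (2B, 2-aligned); 4..5  cooldown  (1B, 1-aligned); 5..6  -- tail padding (1B); sizeof = 6, alignof = 2
0..2  f  (2B, 2-aligned)
2..28  e  (26B, 2-aligned)
28..29  d  (1B, 1-aligned)
29..32  -- padding (3B)
32..36  a  (4B, 4-aligned)
36..40  -- padding (4B)
40..48  g  (8B, 8-aligned)
48..50  h  (2B, 2-aligned)
50..56  c  (6B, 2-aligned)
56..57  b  (1B, 1-aligned)
57..64  -- tail padding (7B)
sizeof = 64, alignof = 8
— Frame2 —
0..8  g  (8B, 8-aligned)
8..12  a  (4B, 4-aligned)
12..38  e  (26B, 2-aligned)
38..44  c  (6B, 2-aligned)
44..46  f  (2B, 2-aligned)
46..48  h  (2B, 2-aligned)
48..49  d  (1B, 1-aligned)
49..50  b  (1B, 1-aligned)
50..56  -- tail padding (6B)
sizeof = 56, alignof = 8
64 − 56 = 8

8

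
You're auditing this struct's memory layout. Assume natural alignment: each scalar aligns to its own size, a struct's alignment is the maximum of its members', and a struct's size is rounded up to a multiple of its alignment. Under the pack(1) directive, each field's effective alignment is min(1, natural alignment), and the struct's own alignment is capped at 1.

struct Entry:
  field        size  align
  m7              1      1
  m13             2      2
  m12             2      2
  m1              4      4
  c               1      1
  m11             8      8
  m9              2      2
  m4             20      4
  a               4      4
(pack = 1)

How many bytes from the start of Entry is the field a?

@0: m7 [1B, align 1] → 1
@1: m13 [2B, align 1] → 3
@3: m12 [2B, align 1] → 5
@5: m1 [4B, align 1] → 9
@9: c [1B, align 1] → 10
@10: m11 [8B, align 1] → 18
@18: m9 [2B, align 1] → 20
@20: m4 [20B, align 1] → 40
@40: a [4B, align 1] → 44

40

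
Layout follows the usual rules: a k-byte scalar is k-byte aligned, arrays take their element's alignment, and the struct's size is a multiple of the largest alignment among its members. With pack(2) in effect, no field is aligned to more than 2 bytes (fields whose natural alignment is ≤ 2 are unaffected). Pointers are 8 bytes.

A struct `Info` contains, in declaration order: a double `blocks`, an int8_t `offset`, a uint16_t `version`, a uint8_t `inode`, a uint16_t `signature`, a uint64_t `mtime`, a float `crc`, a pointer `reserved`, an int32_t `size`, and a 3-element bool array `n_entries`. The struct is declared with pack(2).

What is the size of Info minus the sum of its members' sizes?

0..8  blocks  (8B, 2-aligned)
8..9  offset  (1B, 1-aligned)
9..10  -- padding (1B)
10..12  version  (2B, 2-aligned)
12..13  inode  (1B, 1-aligned)
13..14  -- padding (1B)
14..16  signature  (2B, 2-aligned)
16..24  mtime  (8B, 2-aligned)
24..28  crc  (4B, 2-aligned)
28..36  reserved  (8B, 2-aligned)
36..40  size  (4B, 2-aligned)
40..43  n_entries  (3B, 1-aligned)
43..44  -- tail padding (1B)
sizeof = 44, alignof = 2
data bytes 41, size 44 → padding 3

3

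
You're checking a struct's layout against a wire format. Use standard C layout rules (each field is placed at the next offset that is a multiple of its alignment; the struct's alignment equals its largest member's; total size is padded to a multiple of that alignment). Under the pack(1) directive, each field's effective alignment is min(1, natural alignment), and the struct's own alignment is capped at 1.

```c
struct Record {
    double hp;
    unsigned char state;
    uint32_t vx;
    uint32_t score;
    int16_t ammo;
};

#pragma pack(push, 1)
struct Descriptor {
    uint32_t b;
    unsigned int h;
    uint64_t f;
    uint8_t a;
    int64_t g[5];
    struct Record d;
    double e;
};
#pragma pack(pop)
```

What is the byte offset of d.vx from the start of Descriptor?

69

Record: hp at 0 (size 8, align 8) → ends 8; state at 8 (size 1, align 1) → ends 9; pad 3 to align 4 for vx; vx at 12 (size 4, align 4) → ends 16; score at 16 (size 4, align 4) → ends 20; ammo at 20 (size 2, align 2) → ends 22; tail pad 2 to reach multiple of 8; total 24 bytes, alignment 8
b at 0 (size 4, align 1) → ends 4
h at 4 (size 4, align 1) → ends 8
f at 8 (size 8, align 1) → ends 16
a at 16 (size 1, align 1) → ends 17
g at 17 (size 40, align 1) → ends 57
d at 57 (size 24, align 1) → ends 81
within Record: vx at 12
57 + 12 = 69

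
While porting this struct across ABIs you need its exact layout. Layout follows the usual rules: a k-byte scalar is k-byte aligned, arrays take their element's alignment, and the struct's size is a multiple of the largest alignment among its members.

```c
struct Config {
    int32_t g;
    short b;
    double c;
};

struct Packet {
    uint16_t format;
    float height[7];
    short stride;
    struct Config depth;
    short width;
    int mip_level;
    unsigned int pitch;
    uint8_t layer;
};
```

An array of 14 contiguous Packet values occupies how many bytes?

1008

Config: @0: g [4B, align 4] → 4; @4: b [2B, align 2] → 6; +2 pad (align 8); @8: c [8B, align 8] → 16; size 16, align 8
@0: format [2B, align 2] → 2
+2 pad (align 4)
@4: height [28B, align 4] → 32
@32: stride [2B, align 2] → 34
+6 pad (align 8)
@40: depth [16B, align 8] → 56
@56: width [2B, align 2] → 58
+2 pad (align 4)
@60: mip_level [4B, align 4] → 64
@64: pitch [4B, align 4] → 68
@68: layer [1B, align 1] → 69
+3 tail pad (align 8)
size 72, align 8
array of 14: 14 × 72 = 1008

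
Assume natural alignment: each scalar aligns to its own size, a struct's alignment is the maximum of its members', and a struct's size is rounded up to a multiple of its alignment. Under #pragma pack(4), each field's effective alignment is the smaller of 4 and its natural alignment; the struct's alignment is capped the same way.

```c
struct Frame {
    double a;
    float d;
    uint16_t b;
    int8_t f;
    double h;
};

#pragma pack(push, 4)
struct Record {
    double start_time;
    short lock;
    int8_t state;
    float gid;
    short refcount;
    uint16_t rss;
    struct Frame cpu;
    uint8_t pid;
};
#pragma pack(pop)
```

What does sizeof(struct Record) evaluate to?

48

Frame: a at 0 (size 8, align 8) → ends 8; d at 8 (size 4, align 4) → ends 12; b at 12 (size 2, align 2) → ends 14; f at 14 (size 1, align 1) → ends 15; pad 1 to align 8 for h; h at 16 (size 8, align 8) → ends 24; total 24 bytes, alignment 8
start_time at 0 (size 8, align 4) → ends 8
lock at 8 (size 2, align 2) → ends 10
state at 10 (size 1, align 1) → ends 11
pad 1 to align 4 for gid
gid at 12 (size 4, align 4) → ends 16
refcount at 16 (size 2, align 2) → ends 18
rss at 18 (size 2, align 2) → ends 20
cpu at 20 (size 24, align 4) → ends 44
pid at 44 (size 1, align 1) → ends 45
tail pad 3 to reach multiple of 4
total 48 bytes, alignment 4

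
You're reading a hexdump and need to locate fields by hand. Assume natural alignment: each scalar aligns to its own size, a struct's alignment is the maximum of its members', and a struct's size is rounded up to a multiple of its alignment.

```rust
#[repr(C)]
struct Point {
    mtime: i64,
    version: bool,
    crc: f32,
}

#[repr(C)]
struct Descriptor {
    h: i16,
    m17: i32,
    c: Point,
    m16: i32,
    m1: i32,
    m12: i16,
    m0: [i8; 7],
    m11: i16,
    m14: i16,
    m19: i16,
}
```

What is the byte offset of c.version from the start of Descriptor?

Point: @0: mtime [8B, align 8] → 8; @8: version [1B, align 1] → 9; +3 pad (align 4); @12: crc [4B, align 4] → 16; size 16, align 8
@0: h [2B, align 2] → 2
+2 pad (align 4)
@4: m17 [4B, align 4] → 8
@8: c [16B, align 8] → 24
within Point: version at 8
8 + 8 = 16

16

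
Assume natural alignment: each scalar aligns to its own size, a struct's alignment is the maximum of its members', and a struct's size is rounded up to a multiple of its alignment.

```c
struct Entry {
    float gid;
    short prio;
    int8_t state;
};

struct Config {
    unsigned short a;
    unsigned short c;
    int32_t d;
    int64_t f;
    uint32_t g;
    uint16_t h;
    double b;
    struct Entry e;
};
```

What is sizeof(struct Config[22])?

Entry: @0: gid [4B, align 4] → 4; @4: prio [2B, align 2] → 6; @6: state [1B, align 1] → 7; +1 tail pad (align 4); size 8, align 4
@0: a [2B, align 2] → 2
@2: c [2B, align 2] → 4
@4: d [4B, align 4] → 8
@8: f [8B, align 8] → 16
@16: g [4B, align 4] → 20
@20: h [2B, align 2] → 22
+2 pad (align 8)
@24: b [8B, align 8] → 32
@32: e [8B, align 4] → 40
size 40, align 8
array of 22: 22 × 40 = 880

880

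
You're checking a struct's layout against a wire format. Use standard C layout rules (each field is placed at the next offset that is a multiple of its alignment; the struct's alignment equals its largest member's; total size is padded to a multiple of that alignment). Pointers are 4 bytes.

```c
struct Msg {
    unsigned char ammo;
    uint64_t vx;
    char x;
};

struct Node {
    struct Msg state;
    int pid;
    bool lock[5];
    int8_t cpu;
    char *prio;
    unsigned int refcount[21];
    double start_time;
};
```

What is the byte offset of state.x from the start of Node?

16

Msg: 0..1  ammo  (1B, 1-aligned); 1..8  -- padding (7B); 8..16  vx  (8B, 8-aligned); 16..17  x  (1B, 1-aligned); 17..24  -- tail padding (7B); sizeof = 24, alignof = 8
0..24  state  (24B, 8-aligned)
within Msg: x at 16
0 + 16 = 16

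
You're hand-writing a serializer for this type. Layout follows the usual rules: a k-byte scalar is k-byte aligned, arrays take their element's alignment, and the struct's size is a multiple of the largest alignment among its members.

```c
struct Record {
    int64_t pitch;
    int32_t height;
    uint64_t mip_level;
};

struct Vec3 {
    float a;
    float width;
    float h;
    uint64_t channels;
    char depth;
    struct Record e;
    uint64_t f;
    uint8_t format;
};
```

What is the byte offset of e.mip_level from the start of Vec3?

48

Record: pitch at 0 (size 8, align 8) → ends 8; height at 8 (size 4, align 4) → ends 12; pad 4 to align 8 for mip_level; mip_level at 16 (size 8, align 8) → ends 24; total 24 bytes, alignment 8
a at 0 (size 4, align 4) → ends 4
width at 4 (size 4, align 4) → ends 8
h at 8 (size 4, align 4) → ends 12
pad 4 to align 8 for channels
channels at 16 (size 8, align 8) → ends 24
depth at 24 (size 1, align 1) → ends 25
pad 7 to align 8 for e
e at 32 (size 24, align 8) → ends 56
within Record: mip_level at 16
32 + 16 = 48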